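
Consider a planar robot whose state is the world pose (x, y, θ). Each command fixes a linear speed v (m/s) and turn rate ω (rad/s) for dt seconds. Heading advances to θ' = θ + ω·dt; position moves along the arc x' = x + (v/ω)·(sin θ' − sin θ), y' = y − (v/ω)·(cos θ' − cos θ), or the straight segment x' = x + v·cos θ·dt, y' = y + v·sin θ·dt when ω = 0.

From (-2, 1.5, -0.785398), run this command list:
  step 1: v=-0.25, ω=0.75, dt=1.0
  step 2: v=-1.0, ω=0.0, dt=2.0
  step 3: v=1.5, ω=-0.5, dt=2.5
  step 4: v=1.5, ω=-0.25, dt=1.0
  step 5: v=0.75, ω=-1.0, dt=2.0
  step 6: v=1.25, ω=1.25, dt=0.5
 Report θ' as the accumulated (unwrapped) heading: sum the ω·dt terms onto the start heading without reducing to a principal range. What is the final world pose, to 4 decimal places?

(-2.8614, -2.6314, -2.9104)

step 1: θ'=-0.0354 (R=-0.3333) → pose (-2.2239, 1.5974, -0.0354)
step 2: θ'=-0.0354 (straight) → pose (-4.2227, 1.6682, -0.0354)
step 3: θ'=-1.2854 (R=-3.0000) → pose (-1.4502, -0.4853, -1.2854)
step 4: θ'=-1.5354 (R=-6.0000) → pose (-1.2112, -1.9622, -1.5354)
step 5: θ'=-3.5354 (R=-0.7500) → pose (-2.2485, -2.6813, -3.5354)
step 6: θ'=-2.9104 (R=1.0000) → pose (-2.8614, -2.6314, -2.9104)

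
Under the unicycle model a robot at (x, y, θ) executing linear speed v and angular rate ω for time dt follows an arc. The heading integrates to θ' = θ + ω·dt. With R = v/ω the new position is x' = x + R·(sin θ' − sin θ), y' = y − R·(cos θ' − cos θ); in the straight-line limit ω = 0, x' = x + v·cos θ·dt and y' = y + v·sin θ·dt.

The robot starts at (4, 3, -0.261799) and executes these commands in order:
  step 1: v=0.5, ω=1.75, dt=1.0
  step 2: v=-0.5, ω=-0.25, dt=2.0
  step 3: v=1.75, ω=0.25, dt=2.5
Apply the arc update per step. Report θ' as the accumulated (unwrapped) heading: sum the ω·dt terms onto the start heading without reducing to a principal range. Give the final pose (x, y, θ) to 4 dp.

(5.1840, 6.4651, 1.6132)

step 1: θ'=1.4882 (R=0.2857) → pose (4.3587, 3.2524, 1.4882)
step 2: θ'=0.9882 (R=2.0000) → pose (4.0356, 2.3170, 0.9882)
step 3: θ'=1.6132 (R=7.0000) → pose (5.1840, 6.4651, 1.6132)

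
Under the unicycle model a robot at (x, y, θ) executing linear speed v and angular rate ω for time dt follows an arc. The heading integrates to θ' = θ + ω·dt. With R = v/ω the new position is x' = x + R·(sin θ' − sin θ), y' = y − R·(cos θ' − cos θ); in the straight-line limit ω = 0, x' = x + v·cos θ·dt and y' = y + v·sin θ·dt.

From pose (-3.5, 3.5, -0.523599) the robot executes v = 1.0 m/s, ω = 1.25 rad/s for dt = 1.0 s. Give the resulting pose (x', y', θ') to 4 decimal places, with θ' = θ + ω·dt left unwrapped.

θ' = -0.5236 + 1.25·1.0 = 0.7264
R = v/ω = 1.0/1.25 = 0.8000
x' = -3.5 + 0.8000·(sin 0.7264 − sin -0.5236) = -2.5687
y' = 3.5 − 0.8000·(cos 0.7264 − cos -0.5236) = 3.5948

(-2.5687, 3.5948, 0.7264)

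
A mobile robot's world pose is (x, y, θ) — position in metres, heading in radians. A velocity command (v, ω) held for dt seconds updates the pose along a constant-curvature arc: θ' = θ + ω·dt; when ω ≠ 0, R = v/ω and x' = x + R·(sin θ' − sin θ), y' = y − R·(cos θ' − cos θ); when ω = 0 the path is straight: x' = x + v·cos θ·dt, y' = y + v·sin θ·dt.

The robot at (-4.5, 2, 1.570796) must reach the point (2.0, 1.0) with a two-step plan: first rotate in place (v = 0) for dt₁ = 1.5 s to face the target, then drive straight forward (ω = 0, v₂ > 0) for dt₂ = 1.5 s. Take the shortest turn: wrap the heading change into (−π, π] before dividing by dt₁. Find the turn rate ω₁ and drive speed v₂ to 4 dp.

ω₁ = -1.1490, v₂ = 4.3843

heading to target = atan2(1−2, 2−-4.5) = -0.1526
Δθ = wrap(-0.1526 − 1.5708) = -1.7234; ω₁ = Δθ/dt₁ = -1.1490
distance = √((2−-4.5)² + (1−2)²) = 6.5765; v₂ = distance/dt₂ = 4.3843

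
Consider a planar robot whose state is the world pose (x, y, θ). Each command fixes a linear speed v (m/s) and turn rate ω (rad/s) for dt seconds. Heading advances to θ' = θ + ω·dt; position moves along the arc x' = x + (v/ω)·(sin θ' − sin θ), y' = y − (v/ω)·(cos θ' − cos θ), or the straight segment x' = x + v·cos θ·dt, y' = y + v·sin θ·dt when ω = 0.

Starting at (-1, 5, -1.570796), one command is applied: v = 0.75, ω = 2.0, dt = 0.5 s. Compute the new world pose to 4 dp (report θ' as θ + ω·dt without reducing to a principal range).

θ' = -1.5708 + 2.0·0.5 = -0.5708
R = v/ω = 0.75/2.0 = 0.3750
x' = -1 + 0.3750·(sin -0.5708 − sin -1.5708) = -0.8276
y' = 5 − 0.3750·(cos -0.5708 − cos -1.5708) = 4.6844

(-0.8276, 4.6844, -0.5708)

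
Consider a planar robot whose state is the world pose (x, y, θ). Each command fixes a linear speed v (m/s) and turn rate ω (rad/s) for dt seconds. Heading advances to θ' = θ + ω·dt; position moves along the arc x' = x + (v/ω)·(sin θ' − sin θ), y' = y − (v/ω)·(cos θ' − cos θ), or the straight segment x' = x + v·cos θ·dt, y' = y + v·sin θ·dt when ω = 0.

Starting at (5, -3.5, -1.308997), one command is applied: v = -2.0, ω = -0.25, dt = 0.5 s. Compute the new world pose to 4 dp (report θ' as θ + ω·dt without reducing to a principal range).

(4.8021, -2.5204, -1.4340)

θ' = -1.3090 + -0.25·0.5 = -1.4340
R = v/ω = -2.0/-0.25 = 8.0000
x' = 5 + 8.0000·(sin -1.4340 − sin -1.3090) = 4.8021
y' = -3.5 − 8.0000·(cos -1.4340 − cos -1.3090) = -2.5204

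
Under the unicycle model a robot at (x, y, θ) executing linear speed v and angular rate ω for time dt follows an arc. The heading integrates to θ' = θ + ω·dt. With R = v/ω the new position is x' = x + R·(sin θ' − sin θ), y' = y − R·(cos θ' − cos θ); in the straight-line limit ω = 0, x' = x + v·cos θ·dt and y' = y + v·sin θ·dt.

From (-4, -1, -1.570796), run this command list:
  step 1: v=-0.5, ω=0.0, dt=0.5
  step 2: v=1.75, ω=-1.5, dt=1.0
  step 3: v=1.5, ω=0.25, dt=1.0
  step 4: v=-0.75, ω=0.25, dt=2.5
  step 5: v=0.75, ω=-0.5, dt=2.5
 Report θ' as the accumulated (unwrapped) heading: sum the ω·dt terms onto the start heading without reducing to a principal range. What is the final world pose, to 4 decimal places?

step 1: θ'=-1.5708 (straight) → pose (-4.0000, -0.7500, -1.5708)
step 2: θ'=-3.0708 (R=-1.1667) → pose (-5.0841, -1.9137, -3.0708)
step 3: θ'=-2.8208 (R=6.0000) → pose (-6.5517, -2.2048, -2.8208)
step 4: θ'=-2.1958 (R=-3.0000) → pose (-5.0647, -1.1131, -2.1958)
step 5: θ'=-3.4458 (R=-1.5000) → pose (-6.7305, -1.6666, -3.4458)

(-6.7305, -1.6666, -3.4458)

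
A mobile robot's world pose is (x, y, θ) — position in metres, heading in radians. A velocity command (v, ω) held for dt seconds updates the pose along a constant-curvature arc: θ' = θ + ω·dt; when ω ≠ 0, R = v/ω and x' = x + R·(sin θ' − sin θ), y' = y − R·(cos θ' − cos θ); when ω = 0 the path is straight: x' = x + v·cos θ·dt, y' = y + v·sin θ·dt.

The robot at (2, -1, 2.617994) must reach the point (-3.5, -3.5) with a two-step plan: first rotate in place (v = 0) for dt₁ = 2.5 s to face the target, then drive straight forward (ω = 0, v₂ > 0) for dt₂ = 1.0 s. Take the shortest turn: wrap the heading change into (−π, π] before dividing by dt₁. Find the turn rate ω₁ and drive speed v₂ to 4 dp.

ω₁ = 0.3801, v₂ = 6.0415

heading to target = atan2(-3.5−-1, -3.5−2) = -2.7150
Δθ = wrap(-2.7150 − 2.6180) = 0.9502; ω₁ = Δθ/dt₁ = 0.3801
distance = √((-3.5−2)² + (-3.5−-1)²) = 6.0415; v₂ = distance/dt₂ = 6.0415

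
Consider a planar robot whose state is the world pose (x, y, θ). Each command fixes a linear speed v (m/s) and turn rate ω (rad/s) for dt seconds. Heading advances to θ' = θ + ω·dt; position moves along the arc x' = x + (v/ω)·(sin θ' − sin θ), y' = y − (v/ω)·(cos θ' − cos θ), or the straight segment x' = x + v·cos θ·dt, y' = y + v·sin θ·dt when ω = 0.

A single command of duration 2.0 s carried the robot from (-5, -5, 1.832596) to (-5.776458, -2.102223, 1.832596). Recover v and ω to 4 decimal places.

v = 1.5000, ω = 0.0000

Δθ = 1.832596 − 1.832596 = 0.000000
ω = Δθ/dt = 0.000000/2.0 = 0.0000
ω = 0 → v = (Δx·cos θ + Δy·sin θ)/dt = 1.5000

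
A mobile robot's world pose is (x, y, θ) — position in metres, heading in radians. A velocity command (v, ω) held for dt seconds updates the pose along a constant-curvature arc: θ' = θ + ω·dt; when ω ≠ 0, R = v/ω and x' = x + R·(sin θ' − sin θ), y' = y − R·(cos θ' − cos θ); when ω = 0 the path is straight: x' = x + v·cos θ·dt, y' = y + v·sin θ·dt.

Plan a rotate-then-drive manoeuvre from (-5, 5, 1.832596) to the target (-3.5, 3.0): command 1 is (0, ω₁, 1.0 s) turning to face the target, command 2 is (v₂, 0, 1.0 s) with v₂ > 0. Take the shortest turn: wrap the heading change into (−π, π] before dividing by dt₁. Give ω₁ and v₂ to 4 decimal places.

heading to target = atan2(3−5, -3.5−-5) = -0.9273
Δθ = wrap(-0.9273 − 1.8326) = -2.7599; ω₁ = Δθ/dt₁ = -2.7599
distance = √((-3.5−-5)² + (3−5)²) = 2.5000; v₂ = distance/dt₂ = 2.5000

ω₁ = -2.7599, v₂ = 2.5000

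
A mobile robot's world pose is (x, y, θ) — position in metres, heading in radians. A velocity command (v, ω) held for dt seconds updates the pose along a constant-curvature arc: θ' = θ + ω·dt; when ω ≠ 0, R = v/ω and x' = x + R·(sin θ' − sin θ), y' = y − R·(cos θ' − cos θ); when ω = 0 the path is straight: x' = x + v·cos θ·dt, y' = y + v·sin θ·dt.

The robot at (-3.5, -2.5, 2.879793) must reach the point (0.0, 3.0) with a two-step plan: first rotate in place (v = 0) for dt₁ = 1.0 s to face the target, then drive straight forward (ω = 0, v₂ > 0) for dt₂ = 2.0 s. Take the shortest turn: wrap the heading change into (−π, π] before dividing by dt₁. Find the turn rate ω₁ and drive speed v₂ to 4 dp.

heading to target = atan2(3−-2.5, 0−-3.5) = 1.0041
Δθ = wrap(1.0041 − 2.8798) = -1.8757; ω₁ = Δθ/dt₁ = -1.8757
distance = √((0−-3.5)² + (3−-2.5)²) = 6.5192; v₂ = distance/dt₂ = 3.2596

ω₁ = -1.8757, v₂ = 3.2596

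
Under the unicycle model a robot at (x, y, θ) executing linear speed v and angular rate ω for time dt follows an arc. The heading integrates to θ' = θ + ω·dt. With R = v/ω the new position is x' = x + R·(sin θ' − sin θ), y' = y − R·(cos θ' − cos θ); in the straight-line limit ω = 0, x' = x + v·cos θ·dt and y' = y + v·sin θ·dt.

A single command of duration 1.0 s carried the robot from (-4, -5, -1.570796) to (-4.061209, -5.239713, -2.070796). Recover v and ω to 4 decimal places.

Δθ = -2.070796 − -1.570796 = -0.500000
ω = Δθ/dt = -0.500000/1.0 = -0.5000
R = −Δy/(cos θ' − cos θ) = -0.5000
v = R·ω = -0.5000·-0.5000 = 0.2500

v = 0.2500, ω = -0.5000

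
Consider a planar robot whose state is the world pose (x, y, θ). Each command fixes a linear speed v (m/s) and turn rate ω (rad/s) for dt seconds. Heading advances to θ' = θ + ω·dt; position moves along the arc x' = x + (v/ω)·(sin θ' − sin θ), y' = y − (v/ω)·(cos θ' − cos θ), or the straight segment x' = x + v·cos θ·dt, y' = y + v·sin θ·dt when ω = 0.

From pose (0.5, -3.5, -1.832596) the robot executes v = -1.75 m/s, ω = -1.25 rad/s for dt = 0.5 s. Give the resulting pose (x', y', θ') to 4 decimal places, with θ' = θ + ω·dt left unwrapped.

θ' = -1.8326 + -1.25·0.5 = -2.4576
R = v/ω = -1.75/-1.25 = 1.4000
x' = 0.5 + 1.4000·(sin -2.4576 − sin -1.8326) = 0.9676
y' = -3.5 − 1.4000·(cos -2.4576 − cos -1.8326) = -2.7773

(0.9676, -2.7773, -2.4576)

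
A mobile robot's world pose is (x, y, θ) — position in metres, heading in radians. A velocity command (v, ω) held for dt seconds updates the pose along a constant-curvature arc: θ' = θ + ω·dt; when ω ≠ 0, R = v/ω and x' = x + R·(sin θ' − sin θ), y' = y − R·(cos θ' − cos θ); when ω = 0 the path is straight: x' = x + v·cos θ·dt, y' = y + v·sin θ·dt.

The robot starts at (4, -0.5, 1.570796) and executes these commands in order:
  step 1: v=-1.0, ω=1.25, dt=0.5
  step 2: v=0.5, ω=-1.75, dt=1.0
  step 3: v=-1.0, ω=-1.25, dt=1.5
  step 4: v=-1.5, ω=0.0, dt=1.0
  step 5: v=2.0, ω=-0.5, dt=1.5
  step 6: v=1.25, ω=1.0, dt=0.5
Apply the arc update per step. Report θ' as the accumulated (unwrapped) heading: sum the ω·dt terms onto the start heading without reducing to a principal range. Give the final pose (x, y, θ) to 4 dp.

step 1: θ'=2.1958 (R=-0.8000) → pose (4.1512, -0.9681, 2.1958)
step 2: θ'=0.4458 (R=-0.2857) → pose (4.2597, -0.5431, 0.4458)
step 3: θ'=-1.4292 (R=0.8000) → pose (3.1228, 0.0658, -1.4292)
step 4: θ'=-1.4292 (straight) → pose (2.9111, 1.5508, -1.4292)
step 5: θ'=-2.1792 (R=-4.0000) → pose (2.2334, -1.2999, -2.1792)
step 6: θ'=-1.6792 (R=1.2500) → pose (2.0164, -1.8791, -1.6792)

(2.0164, -1.8791, -1.6792)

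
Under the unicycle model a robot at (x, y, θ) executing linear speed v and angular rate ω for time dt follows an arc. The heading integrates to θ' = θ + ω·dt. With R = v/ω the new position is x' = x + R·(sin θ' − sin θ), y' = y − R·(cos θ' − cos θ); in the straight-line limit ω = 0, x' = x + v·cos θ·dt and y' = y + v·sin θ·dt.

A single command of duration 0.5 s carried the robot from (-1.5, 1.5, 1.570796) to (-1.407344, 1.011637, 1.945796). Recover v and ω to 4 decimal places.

Δθ = 1.945796 − 1.570796 = 0.375000
ω = Δθ/dt = 0.375000/0.5 = 0.7500
R = −Δy/(cos θ' − cos θ) = -1.3333
v = R·ω = -1.3333·0.7500 = -1.0000

v = -1.0000, ω = 0.7500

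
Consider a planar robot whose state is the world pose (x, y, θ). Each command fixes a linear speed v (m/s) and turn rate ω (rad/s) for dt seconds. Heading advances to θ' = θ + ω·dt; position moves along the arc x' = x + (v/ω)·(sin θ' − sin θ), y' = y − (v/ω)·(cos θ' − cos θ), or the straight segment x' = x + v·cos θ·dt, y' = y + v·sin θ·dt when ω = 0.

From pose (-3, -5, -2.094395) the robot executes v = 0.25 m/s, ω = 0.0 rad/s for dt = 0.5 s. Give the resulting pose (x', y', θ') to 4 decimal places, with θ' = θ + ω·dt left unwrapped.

(-3.0625, -5.1083, -2.0944)

θ' = -2.0944 + 0.0·0.5 = -2.0944
ω = 0 → straight: x' = -3 + 0.25·cos(-2.0944)·0.5 = -3.0625
y' = -5 + 0.25·sin(-2.0944)·0.5 = -5.1083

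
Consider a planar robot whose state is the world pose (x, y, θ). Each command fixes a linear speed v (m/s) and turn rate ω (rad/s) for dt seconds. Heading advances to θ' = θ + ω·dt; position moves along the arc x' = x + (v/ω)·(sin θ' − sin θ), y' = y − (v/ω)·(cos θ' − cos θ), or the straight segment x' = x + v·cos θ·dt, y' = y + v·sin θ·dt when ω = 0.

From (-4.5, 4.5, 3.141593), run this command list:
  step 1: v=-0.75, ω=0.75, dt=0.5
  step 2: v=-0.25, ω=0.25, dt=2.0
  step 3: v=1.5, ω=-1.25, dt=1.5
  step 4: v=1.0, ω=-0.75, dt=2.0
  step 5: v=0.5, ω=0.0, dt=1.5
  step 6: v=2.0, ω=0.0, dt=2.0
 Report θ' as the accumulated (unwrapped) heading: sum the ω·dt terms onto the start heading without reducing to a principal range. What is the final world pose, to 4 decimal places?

step 1: θ'=3.5166 (R=-1.0000) → pose (-4.1337, 4.5695, 3.5166)
step 2: θ'=4.0166 (R=-1.0000) → pose (-3.7325, 4.8590, 4.0166)
step 3: θ'=2.1416 (R=-1.2000) → pose (-5.6633, 4.9798, 2.1416)
step 4: θ'=0.6416 (R=-1.3333) → pose (-5.3393, 6.7684, 0.6416)
step 5: θ'=0.6416 (straight) → pose (-4.7384, 7.2173, 0.6416)
step 6: θ'=0.6416 (straight) → pose (-1.5338, 9.6112, 0.6416)

(-1.5338, 9.6112, 0.6416)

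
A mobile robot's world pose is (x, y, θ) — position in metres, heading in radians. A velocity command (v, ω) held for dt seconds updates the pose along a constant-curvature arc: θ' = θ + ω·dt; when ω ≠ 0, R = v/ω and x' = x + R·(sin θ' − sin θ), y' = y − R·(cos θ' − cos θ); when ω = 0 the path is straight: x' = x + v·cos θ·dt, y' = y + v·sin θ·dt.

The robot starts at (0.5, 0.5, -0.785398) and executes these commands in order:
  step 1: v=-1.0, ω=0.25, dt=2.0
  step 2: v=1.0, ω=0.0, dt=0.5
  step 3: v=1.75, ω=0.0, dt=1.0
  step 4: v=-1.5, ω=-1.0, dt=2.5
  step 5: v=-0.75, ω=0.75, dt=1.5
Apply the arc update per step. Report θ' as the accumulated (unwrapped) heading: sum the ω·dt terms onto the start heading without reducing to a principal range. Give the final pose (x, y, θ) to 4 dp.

(1.5032, 4.5692, -1.6604)

step 1: θ'=-0.2854 (R=-4.0000) → pose (-1.2023, 1.5098, -0.2854)
step 2: θ'=-0.2854 (straight) → pose (-0.7225, 1.3690, -0.2854)
step 3: θ'=-0.2854 (straight) → pose (0.9567, 0.8763, -0.2854)
step 4: θ'=-2.7854 (R=1.5000) → pose (0.8560, 3.7215, -2.7854)
step 5: θ'=-1.6604 (R=-1.0000) → pose (1.5032, 4.5692, -1.6604)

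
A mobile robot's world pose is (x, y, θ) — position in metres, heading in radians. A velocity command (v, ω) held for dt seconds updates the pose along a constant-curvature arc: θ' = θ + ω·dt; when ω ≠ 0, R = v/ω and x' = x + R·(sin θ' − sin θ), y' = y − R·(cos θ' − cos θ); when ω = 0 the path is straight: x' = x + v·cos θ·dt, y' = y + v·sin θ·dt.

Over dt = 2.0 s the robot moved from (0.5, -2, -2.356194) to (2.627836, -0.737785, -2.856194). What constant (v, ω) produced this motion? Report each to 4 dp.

v = -1.2500, ω = -0.2500

Δθ = -2.856194 − -2.356194 = -0.500000
ω = Δθ/dt = -0.500000/2.0 = -0.2500
R = Δx/(sin θ' − sin θ) = 5.0000
v = R·ω = 5.0000·-0.2500 = -1.2500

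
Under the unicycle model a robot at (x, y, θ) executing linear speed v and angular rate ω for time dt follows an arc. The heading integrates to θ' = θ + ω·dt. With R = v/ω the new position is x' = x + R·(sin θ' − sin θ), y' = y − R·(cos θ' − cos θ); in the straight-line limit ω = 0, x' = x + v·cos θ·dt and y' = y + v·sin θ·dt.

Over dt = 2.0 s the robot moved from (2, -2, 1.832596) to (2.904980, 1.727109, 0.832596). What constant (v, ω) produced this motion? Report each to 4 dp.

Δθ = 0.832596 − 1.832596 = -1.000000
ω = Δθ/dt = -1.000000/2.0 = -0.5000
R = −Δy/(cos θ' − cos θ) = -4.0000
v = R·ω = -4.0000·-0.5000 = 2.0000

v = 2.0000, ω = -0.5000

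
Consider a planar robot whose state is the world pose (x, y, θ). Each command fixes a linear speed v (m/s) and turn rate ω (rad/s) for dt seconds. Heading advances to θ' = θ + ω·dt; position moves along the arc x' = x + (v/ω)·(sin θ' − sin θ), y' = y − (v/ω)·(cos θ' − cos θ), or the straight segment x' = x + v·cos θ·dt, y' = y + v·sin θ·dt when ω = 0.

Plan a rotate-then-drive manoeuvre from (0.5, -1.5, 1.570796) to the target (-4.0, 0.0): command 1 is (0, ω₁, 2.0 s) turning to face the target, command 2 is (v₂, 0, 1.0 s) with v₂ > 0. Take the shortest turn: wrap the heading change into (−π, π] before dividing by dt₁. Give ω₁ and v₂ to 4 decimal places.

heading to target = atan2(0−-1.5, -4−0.5) = 2.8198
Δθ = wrap(2.8198 − 1.5708) = 1.2490; ω₁ = Δθ/dt₁ = 0.6245
distance = √((-4−0.5)² + (0−-1.5)²) = 4.7434; v₂ = distance/dt₂ = 4.7434

ω₁ = 0.6245, v₂ = 4.7434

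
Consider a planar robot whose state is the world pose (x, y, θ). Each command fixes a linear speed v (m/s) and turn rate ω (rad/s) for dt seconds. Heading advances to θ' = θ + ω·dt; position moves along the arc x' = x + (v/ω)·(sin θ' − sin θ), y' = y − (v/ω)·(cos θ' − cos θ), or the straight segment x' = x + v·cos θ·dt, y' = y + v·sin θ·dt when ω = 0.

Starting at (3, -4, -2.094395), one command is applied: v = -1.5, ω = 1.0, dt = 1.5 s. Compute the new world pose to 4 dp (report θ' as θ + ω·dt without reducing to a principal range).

θ' = -2.0944 + 1.0·1.5 = -0.5944
R = v/ω = -1.5/1.0 = -1.5000
x' = 3 + -1.5000·(sin -0.5944 − sin -2.0944) = 2.5410
y' = -4 − -1.5000·(cos -0.5944 − cos -2.0944) = -2.0073

(2.5410, -2.0073, -0.5944)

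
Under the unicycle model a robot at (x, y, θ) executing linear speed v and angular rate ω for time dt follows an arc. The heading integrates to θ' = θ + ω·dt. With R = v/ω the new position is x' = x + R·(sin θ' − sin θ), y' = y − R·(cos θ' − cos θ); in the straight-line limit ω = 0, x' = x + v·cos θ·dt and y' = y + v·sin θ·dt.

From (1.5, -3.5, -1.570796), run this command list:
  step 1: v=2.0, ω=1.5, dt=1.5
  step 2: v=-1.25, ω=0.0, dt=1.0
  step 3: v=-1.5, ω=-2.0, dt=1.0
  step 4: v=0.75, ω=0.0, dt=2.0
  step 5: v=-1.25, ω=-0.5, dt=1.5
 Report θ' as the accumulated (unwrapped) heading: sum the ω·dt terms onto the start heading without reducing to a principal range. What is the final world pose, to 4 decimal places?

(2.0999, -4.5609, -2.0708)

step 1: θ'=0.6792 (R=1.3333) → pose (3.6709, -4.5374, 0.6792)
step 2: θ'=0.6792 (straight) → pose (2.6983, -5.3226, 0.6792)
step 3: θ'=-1.3208 (R=0.7500) → pose (1.5005, -4.9246, -1.3208)
step 4: θ'=-1.3208 (straight) → pose (1.8716, -6.3780, -1.3208)
step 5: θ'=-2.0708 (R=2.5000) → pose (2.0999, -4.5609, -2.0708)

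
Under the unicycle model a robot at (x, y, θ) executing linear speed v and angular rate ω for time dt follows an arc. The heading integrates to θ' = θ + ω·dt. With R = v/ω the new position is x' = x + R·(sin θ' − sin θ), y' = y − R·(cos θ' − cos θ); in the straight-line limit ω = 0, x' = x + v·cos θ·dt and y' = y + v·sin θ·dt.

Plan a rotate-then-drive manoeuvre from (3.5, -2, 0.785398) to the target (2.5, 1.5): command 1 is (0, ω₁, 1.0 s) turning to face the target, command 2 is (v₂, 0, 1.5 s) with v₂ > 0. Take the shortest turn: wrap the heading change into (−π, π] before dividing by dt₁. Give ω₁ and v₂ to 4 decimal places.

ω₁ = 1.0637, v₂ = 2.4267

heading to target = atan2(1.5−-2, 2.5−3.5) = 1.8491
Δθ = wrap(1.8491 − 0.7854) = 1.0637; ω₁ = Δθ/dt₁ = 1.0637
distance = √((2.5−3.5)² + (1.5−-2)²) = 3.6401; v₂ = distance/dt₂ = 2.4267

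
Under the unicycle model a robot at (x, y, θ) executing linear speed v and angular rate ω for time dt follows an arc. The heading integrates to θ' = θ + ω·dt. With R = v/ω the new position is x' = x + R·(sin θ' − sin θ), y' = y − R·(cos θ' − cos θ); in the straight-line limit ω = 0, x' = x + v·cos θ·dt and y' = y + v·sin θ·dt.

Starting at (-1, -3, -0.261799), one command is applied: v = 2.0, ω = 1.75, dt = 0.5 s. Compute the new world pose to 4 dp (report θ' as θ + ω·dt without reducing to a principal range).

θ' = -0.2618 + 1.75·0.5 = 0.6132
R = v/ω = 2.0/1.75 = 1.1429
x' = -1 + 1.1429·(sin 0.6132 − sin -0.2618) = -0.0465
y' = -3 − 1.1429·(cos 0.6132 − cos -0.2618) = -2.8307

(-0.0465, -2.8307, 0.6132)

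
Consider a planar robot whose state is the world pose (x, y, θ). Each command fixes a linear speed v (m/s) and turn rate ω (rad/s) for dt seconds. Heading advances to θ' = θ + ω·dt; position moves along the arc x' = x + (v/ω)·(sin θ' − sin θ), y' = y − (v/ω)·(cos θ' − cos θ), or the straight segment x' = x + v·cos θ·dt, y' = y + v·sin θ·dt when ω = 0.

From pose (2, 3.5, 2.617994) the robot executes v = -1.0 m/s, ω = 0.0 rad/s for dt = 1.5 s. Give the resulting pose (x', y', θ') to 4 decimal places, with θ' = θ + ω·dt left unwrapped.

(3.2990, 2.7500, 2.6180)

θ' = 2.6180 + 0.0·1.5 = 2.6180
ω = 0 → straight: x' = 2 + -1.0·cos(2.6180)·1.5 = 3.2990
y' = 3.5 + -1.0·sin(2.6180)·1.5 = 2.7500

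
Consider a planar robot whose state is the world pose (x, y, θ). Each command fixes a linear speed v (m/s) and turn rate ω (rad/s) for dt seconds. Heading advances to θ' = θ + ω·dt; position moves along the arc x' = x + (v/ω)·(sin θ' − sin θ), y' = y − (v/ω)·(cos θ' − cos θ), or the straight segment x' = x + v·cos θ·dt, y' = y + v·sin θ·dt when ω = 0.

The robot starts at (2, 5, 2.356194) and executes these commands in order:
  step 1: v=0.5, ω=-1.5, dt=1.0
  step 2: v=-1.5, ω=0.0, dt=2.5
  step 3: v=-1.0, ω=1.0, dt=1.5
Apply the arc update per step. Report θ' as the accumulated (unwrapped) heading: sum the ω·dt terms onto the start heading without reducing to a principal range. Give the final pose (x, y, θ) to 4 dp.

(-0.4253, 1.2591, 2.3562)

step 1: θ'=0.8562 (R=-0.3333) → pose (1.9839, 5.4541, 0.8562)
step 2: θ'=0.8562 (straight) → pose (-0.4735, 2.6216, 0.8562)
step 3: θ'=2.3562 (R=-1.0000) → pose (-0.4253, 1.2591, 2.3562)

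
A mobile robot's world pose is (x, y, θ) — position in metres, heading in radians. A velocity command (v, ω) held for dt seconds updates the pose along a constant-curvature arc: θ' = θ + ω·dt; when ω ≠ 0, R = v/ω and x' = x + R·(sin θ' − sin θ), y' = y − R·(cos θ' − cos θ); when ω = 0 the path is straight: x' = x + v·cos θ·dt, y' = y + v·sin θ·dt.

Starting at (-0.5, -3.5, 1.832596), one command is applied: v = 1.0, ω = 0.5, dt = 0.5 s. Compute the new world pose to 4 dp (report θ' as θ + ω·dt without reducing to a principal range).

(-0.6881, -3.0381, 2.0826)

θ' = 1.8326 + 0.5·0.5 = 2.0826
R = v/ω = 1.0/0.5 = 2.0000
x' = -0.5 + 2.0000·(sin 2.0826 − sin 1.8326) = -0.6881
y' = -3.5 − 2.0000·(cos 2.0826 − cos 1.8326) = -3.0381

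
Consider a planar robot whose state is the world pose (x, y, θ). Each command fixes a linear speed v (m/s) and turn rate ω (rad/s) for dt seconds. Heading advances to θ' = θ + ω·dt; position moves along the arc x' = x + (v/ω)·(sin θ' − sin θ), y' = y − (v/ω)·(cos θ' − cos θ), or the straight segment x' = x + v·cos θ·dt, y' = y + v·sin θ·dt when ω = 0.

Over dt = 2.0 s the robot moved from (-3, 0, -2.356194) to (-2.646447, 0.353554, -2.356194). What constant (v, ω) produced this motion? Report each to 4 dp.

Δθ = -2.356194 − -2.356194 = 0.000000
ω = Δθ/dt = 0.000000/2.0 = 0.0000
ω = 0 → v = (Δx·cos θ + Δy·sin θ)/dt = -0.2500

v = -0.2500, ω = 0.0000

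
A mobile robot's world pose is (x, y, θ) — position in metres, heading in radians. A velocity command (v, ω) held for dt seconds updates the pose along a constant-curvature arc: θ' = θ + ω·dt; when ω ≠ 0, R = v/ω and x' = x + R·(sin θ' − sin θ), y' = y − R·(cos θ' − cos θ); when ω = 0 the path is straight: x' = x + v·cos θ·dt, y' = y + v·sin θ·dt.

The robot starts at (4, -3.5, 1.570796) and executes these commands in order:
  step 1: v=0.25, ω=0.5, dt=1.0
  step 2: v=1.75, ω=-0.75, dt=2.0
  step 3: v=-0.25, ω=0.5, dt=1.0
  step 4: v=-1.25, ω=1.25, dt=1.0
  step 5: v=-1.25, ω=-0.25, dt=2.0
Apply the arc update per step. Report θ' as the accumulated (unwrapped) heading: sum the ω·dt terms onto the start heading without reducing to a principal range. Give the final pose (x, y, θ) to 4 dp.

(5.8891, -3.6915, 1.8208)

step 1: θ'=2.0708 (R=0.5000) → pose (3.9388, -3.2603, 2.0708)
step 2: θ'=0.5708 (R=-2.3333) → pose (4.7258, -0.1782, 0.5708)
step 3: θ'=1.0708 (R=-0.5000) → pose (4.5571, -0.3592, 1.0708)
step 4: θ'=2.3208 (R=-1.0000) → pose (4.7030, -1.5203, 2.3208)
step 5: θ'=1.8208 (R=5.0000) → pose (5.8891, -3.6915, 1.8208)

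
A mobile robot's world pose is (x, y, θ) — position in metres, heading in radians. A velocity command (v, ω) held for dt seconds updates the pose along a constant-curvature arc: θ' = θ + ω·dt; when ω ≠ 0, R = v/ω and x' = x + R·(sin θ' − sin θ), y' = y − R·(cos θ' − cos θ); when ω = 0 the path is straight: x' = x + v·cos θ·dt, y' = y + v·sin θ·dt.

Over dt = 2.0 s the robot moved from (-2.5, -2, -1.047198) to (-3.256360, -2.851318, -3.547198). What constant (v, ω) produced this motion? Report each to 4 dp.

Δθ = -3.547198 − -1.047198 = -2.500000
ω = Δθ/dt = -2.500000/2.0 = -1.2500
R = −Δy/(cos θ' − cos θ) = -0.6000
v = R·ω = -0.6000·-1.2500 = 0.7500

v = 0.7500, ω = -1.2500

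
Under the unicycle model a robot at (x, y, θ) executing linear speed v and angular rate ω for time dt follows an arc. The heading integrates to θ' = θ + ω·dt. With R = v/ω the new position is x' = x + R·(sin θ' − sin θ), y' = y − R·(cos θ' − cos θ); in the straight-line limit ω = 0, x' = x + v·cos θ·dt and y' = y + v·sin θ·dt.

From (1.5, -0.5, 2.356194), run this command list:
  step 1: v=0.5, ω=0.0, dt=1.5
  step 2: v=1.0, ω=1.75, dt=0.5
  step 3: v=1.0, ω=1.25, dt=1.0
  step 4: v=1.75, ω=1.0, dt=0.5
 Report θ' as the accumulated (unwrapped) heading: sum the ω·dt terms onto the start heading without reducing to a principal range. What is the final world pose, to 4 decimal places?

step 1: θ'=2.3562 (straight) → pose (0.9697, 0.0303, 2.3562)
step 2: θ'=3.2312 (R=0.5714) → pose (0.5145, 0.1954, 3.2312)
step 3: θ'=4.4812 (R=0.8000) → pose (-0.1927, -0.4181, 4.4812)
step 4: θ'=4.9812 (R=1.7500) → pose (-0.1764, -1.2838, 4.9812)

(-0.1764, -1.2838, 4.9812)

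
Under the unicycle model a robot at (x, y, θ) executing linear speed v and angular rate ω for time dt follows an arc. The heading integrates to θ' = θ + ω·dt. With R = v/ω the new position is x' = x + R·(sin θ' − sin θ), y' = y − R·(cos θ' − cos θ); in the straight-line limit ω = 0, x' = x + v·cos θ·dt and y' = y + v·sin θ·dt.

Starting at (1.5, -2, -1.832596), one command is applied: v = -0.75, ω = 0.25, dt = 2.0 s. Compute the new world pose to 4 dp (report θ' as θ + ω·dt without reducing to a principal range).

(1.5175, -0.5157, -1.3326)

θ' = -1.8326 + 0.25·2.0 = -1.3326
R = v/ω = -0.75/0.25 = -3.0000
x' = 1.5 + -3.0000·(sin -1.3326 − sin -1.8326) = 1.5175
y' = -2 − -3.0000·(cos -1.3326 − cos -1.8326) = -0.5157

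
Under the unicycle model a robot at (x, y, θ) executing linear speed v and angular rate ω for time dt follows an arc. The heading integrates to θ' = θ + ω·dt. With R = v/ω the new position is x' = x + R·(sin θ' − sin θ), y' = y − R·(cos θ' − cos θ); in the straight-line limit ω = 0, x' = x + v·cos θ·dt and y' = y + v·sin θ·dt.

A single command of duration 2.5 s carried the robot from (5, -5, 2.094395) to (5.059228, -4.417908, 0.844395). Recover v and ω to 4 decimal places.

v = 0.2500, ω = -0.5000

Δθ = 0.844395 − 2.094395 = -1.250000
ω = Δθ/dt = -1.250000/2.5 = -0.5000
R = −Δy/(cos θ' − cos θ) = -0.5000
v = R·ω = -0.5000·-0.5000 = 0.2500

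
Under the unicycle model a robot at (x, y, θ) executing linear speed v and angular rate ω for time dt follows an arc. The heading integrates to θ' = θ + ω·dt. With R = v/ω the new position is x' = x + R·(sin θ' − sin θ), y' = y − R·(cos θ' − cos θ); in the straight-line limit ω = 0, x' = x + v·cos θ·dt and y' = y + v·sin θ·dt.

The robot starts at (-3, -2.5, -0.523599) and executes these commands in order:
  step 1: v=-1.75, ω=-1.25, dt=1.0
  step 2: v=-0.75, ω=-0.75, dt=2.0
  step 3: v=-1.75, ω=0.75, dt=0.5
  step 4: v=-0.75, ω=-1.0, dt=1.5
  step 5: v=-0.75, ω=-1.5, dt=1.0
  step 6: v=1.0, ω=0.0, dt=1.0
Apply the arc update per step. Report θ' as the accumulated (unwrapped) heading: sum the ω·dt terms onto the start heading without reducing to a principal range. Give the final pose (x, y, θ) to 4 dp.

(-0.1588, -0.9066, -5.8986)

step 1: θ'=-1.7736 (R=1.4000) → pose (-3.6713, -1.0056, -1.7736)
step 2: θ'=-3.2736 (R=1.0000) → pose (-2.5602, -0.2157, -3.2736)
step 3: θ'=-2.8986 (R=-2.3333) → pose (-1.6916, -0.1675, -2.8986)
step 4: θ'=-4.3986 (R=0.7500) → pose (-0.7978, -0.6639, -4.3986)
step 5: θ'=-5.8986 (R=0.5000) → pose (-1.0858, -1.2817, -5.8986)
step 6: θ'=-5.8986 (straight) → pose (-0.1588, -0.9066, -5.8986)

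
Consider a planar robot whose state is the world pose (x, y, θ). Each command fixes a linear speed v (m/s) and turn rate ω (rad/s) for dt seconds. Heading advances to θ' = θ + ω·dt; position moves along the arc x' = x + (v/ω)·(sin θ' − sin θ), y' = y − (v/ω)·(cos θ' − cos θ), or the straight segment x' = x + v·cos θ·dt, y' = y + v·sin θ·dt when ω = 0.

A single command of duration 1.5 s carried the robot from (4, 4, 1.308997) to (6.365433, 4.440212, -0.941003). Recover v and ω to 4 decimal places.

v = 2.0000, ω = -1.5000

Δθ = -0.941003 − 1.308997 = -2.250000
ω = Δθ/dt = -2.250000/1.5 = -1.5000
R = Δx/(sin θ' − sin θ) = -1.3333
v = R·ω = -1.3333·-1.5000 = 2.0000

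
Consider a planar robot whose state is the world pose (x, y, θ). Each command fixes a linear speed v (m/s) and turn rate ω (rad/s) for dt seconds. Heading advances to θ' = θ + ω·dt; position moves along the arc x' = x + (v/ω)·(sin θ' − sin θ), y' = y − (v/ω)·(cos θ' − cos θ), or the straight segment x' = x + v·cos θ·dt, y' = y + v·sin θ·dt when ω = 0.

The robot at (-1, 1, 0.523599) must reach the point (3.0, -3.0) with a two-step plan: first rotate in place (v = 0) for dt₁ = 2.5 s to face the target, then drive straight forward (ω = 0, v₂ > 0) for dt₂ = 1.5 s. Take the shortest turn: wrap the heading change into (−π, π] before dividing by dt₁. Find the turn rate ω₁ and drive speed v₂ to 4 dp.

heading to target = atan2(-3−1, 3−-1) = -0.7854
Δθ = wrap(-0.7854 − 0.5236) = -1.3090; ω₁ = Δθ/dt₁ = -0.5236
distance = √((3−-1)² + (-3−1)²) = 5.6569; v₂ = distance/dt₂ = 3.7712

ω₁ = -0.5236, v₂ = 3.7712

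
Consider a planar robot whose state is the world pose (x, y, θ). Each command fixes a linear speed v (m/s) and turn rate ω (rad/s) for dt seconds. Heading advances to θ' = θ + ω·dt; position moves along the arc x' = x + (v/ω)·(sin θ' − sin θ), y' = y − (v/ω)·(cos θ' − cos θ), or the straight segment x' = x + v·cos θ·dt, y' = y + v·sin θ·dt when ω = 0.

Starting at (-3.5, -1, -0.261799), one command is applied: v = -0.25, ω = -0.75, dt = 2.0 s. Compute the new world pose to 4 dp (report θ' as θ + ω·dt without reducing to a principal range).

(-3.7410, -0.6147, -1.7618)

θ' = -0.2618 + -0.75·2.0 = -1.7618
R = v/ω = -0.25/-0.75 = 0.3333
x' = -3.5 + 0.3333·(sin -1.7618 − sin -0.2618) = -3.7410
y' = -1 − 0.3333·(cos -1.7618 − cos -0.2618) = -0.6147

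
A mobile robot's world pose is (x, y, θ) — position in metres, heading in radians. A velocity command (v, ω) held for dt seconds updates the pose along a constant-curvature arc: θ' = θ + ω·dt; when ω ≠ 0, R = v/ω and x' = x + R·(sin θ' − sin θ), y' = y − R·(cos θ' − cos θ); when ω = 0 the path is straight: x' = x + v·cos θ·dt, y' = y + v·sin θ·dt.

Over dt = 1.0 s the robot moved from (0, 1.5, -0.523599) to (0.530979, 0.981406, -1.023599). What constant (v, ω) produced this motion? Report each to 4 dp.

v = 0.7500, ω = -0.5000

Δθ = -1.023599 − -0.523599 = -0.500000
ω = Δθ/dt = -0.500000/1.0 = -0.5000
R = Δx/(sin θ' − sin θ) = -1.5000
v = R·ω = -1.5000·-0.5000 = 0.7500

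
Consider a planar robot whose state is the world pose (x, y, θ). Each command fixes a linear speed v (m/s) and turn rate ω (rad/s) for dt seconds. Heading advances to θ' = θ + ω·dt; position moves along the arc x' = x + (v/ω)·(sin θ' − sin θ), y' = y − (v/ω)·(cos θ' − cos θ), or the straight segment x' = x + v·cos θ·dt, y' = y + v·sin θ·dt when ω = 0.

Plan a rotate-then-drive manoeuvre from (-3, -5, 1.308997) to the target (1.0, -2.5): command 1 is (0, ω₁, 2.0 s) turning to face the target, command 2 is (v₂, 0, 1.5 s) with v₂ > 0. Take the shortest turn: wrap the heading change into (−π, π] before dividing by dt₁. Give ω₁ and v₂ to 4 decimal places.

ω₁ = -0.3752, v₂ = 3.1447

heading to target = atan2(-2.5−-5, 1−-3) = 0.5586
Δθ = wrap(0.5586 − 1.3090) = -0.7504; ω₁ = Δθ/dt₁ = -0.3752
distance = √((1−-3)² + (-2.5−-5)²) = 4.7170; v₂ = distance/dt₂ = 3.1447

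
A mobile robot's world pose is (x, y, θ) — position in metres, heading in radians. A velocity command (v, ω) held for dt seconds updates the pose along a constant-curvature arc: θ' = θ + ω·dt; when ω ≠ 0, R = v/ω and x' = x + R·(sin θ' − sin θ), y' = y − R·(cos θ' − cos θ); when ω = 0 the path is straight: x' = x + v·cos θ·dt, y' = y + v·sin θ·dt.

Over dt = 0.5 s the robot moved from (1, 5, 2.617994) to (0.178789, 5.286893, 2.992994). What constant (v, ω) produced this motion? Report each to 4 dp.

v = 1.7500, ω = 0.7500

Δθ = 2.992994 − 2.617994 = 0.375000
ω = Δθ/dt = 0.375000/0.5 = 0.7500
R = Δx/(sin θ' − sin θ) = 2.3333
v = R·ω = 2.3333·0.7500 = 1.7500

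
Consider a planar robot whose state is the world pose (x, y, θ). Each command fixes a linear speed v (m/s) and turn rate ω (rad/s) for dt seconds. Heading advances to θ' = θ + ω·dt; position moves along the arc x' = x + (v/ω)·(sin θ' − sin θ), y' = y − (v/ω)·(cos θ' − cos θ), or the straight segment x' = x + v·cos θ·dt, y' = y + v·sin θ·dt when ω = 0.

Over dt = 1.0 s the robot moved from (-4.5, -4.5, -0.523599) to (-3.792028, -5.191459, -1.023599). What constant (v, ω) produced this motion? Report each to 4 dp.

v = 1.0000, ω = -0.5000

Δθ = -1.023599 − -0.523599 = -0.500000
ω = Δθ/dt = -0.500000/1.0 = -0.5000
R = Δx/(sin θ' − sin θ) = -2.0000
v = R·ω = -2.0000·-0.5000 = 1.0000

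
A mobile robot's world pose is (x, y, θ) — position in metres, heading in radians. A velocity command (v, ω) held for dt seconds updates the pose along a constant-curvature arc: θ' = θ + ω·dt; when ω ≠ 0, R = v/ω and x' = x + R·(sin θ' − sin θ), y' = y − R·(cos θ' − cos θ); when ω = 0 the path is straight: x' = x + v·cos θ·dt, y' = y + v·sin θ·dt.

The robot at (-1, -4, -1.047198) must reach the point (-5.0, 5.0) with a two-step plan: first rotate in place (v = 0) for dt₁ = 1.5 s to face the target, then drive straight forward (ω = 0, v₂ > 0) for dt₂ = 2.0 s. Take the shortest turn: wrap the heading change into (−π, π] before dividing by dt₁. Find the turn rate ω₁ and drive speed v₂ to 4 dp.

heading to target = atan2(5−-4, -5−-1) = 1.9890
Δθ = wrap(1.9890 − -1.0472) = 3.0362; ω₁ = Δθ/dt₁ = 2.0241
distance = √((-5−-1)² + (5−-4)²) = 9.8489; v₂ = distance/dt₂ = 4.9244

ω₁ = 2.0241, v₂ = 4.9244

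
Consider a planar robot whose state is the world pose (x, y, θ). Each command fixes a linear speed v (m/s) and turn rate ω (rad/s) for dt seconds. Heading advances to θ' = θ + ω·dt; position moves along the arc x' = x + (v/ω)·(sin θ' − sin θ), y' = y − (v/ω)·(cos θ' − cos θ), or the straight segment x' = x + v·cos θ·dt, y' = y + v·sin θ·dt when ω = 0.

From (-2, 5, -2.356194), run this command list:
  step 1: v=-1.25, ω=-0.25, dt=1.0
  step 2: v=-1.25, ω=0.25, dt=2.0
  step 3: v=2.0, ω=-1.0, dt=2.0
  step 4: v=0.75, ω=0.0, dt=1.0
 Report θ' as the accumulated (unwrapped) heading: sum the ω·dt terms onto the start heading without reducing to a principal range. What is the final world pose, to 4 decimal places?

step 1: θ'=-2.6062 (R=5.0000) → pose (-1.0154, 5.7648, -2.6062)
step 2: θ'=-2.1062 (R=-5.0000) → pose (0.7340, 7.5142, -2.1062)
step 3: θ'=-4.1062 (R=-2.0000) → pose (-2.6298, 7.3951, -4.1062)
step 4: θ'=-4.1062 (straight) → pose (-3.0571, 8.0114, -4.1062)

(-3.0571, 8.0114, -4.1062)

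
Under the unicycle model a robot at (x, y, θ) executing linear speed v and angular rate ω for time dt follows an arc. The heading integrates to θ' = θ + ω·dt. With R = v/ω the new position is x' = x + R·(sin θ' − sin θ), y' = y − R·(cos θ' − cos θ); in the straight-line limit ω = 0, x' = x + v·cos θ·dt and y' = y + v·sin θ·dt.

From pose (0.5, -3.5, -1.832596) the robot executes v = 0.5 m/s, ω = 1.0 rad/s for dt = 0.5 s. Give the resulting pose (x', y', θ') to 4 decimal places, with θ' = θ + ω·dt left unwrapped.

(0.4971, -3.7474, -1.3326)

θ' = -1.8326 + 1.0·0.5 = -1.3326
R = v/ω = 0.5/1.0 = 0.5000
x' = 0.5 + 0.5000·(sin -1.3326 − sin -1.8326) = 0.4971
y' = -3.5 − 0.5000·(cos -1.3326 − cos -1.8326) = -3.7474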